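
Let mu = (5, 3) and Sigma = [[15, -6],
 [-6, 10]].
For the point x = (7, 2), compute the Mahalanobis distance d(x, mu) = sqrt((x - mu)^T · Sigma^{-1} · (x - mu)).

Step 1 — centre the observation: (x - mu) = (2, -1).

Step 2 — invert Sigma. det(Sigma) = 15·10 - (-6)² = 114.
  Sigma^{-1} = (1/det) · [[d, -b], [-b, a]] = [[0.0877, 0.0526],
 [0.0526, 0.1316]].

Step 3 — form the quadratic (x - mu)^T · Sigma^{-1} · (x - mu):
  Sigma^{-1} · (x - mu) = (0.1228, -0.0263).
  (x - mu)^T · [Sigma^{-1} · (x - mu)] = (2)·(0.1228) + (-1)·(-0.0263) = 0.2719.

Step 4 — take square root: d = √(0.2719) ≈ 0.5215.

d(x, mu) = √(0.2719) ≈ 0.5215


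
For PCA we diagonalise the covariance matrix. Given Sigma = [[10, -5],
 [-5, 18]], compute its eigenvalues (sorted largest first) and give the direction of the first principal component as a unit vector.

Step 1 — characteristic polynomial of 2×2 Sigma:
  det(Sigma - λI) = λ² - trace · λ + det = 0.
  trace = 10 + 18 = 28, det = 10·18 - (-5)² = 155.
Step 2 — discriminant:
  Δ = trace² - 4·det = 784 - 620 = 164.
Step 3 — eigenvalues:
  λ = (trace ± √Δ)/2 = (28 ± 12.8062)/2,
  λ_1 = 20.4031,  λ_2 = 7.5969.

Step 4 — unit eigenvector for λ_1: solve (Sigma - λ_1 I)v = 0. First row:
  (10 - 20.4031)·v_x + (-5)·v_y = 0, i.e. (-10.4031)·v_x + (-5)·v_y = 0,
  so v ∝ (b, λ_1 - a) = (-5, 10.4031); multiply by -1 so the first entry is positive: u = (5, -10.4031).
  ||u|| = √((5)² + (-10.4031)²) = √(133.225) ≈ 11.5423,
  v_1 = u/||u|| ≈ (0.4332, -0.9013) (||v_1|| = 1).

λ_1 = 20.4031,  λ_2 = 7.5969;  v_1 ≈ (0.4332, -0.9013)


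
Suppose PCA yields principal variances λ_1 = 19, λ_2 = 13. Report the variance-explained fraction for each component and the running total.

Step 1 — total variance = trace(Sigma) = Σ λ_i = 19 + 13 = 32.

Step 2 — fraction explained by component i = λ_i / Σ λ:
  PC1: 19/32 = 0.5938
  PC2: 13/32 = 0.4062

Step 3 — cumulative fraction after k components = (λ_1 + ... + λ_k) / Σ λ:
  k = 1: 19/32 = 0.5938
  k = 2: (19 + 13)/32 = 32/32 = 1

Summary (fraction, with percent):

explained: PC1 0.5938 (59.38%), PC2 0.4062 (40.62%);  cumulative: 0.5938, 1


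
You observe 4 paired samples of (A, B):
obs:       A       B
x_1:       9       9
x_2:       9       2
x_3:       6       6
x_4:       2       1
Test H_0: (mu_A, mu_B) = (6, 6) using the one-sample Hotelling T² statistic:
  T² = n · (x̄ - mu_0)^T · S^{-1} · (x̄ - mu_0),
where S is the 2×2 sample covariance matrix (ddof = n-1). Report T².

Step 1 — sample mean vector:
  mean(A) = (9 + 9 + 6 + 2) / 4 = 26/4 = 6.5
  mean(B) = (9 + 2 + 6 + 1) / 4 = 18/4 = 4.5
  x̄ = (6.5, 4.5),  deviation x̄ - mu_0 = (6.5, 4.5) - (6, 6) = (0.5, -1.5).

Step 2 — sample covariance matrix, S[i,j] = (1/(n-1)) · Σ_k (x_{k,i} - mean_i) · (x_{k,j} - mean_j), divisor n-1 = 3:
  S[A,A] = ((2.5)·(2.5) + (2.5)·(2.5) + (-0.5)·(-0.5) + (-4.5)·(-4.5)) / 3 = 33/3 = 11
  S[A,B] = ((2.5)·(4.5) + (2.5)·(-2.5) + (-0.5)·(1.5) + (-4.5)·(-3.5)) / 3 = 20/3 = 6.6667
  S[B,B] = ((4.5)·(4.5) + (-2.5)·(-2.5) + (1.5)·(1.5) + (-3.5)·(-3.5)) / 3 = 41/3 = 13.6667
  S = [[11, 6.6667],
 [6.6667, 13.6667]].

Step 3 — invert S. det(S) = 11·13.6667 - (6.6667)² = 105.8889.
  S^{-1} = (1/det) · [[d, -b], [-b, a]] = [[0.1291, -0.063],
 [-0.063, 0.1039]].

Step 4 — quadratic form (x̄ - mu_0)^T · S^{-1} · (x̄ - mu_0):
  S^{-1} · (x̄ - mu_0) = (0.159, -0.1873),
  (x̄ - mu_0)^T · [...] = (0.5)·(0.159) + (-1.5)·(-0.1873) = 0.3604.

Step 5 — scale by n: T² = 4 · 0.3604 = 1.4418.

T² ≈ 1.4418


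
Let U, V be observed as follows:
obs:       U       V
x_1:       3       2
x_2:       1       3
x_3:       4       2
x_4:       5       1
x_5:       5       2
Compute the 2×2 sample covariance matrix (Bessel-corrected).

Step 1 — column means:
  mean(U) = (3 + 1 + 4 + 5 + 5) / 5 = 18/5 = 3.6
  mean(V) = (2 + 3 + 2 + 1 + 2) / 5 = 10/5 = 2

Step 2 — sample covariance S[i,j] = (1/(n-1)) · Σ_k (x_{k,i} - mean_i) · (x_{k,j} - mean_j), with n-1 = 4.
  S[U,U] = ((-0.6)·(-0.6) + (-2.6)·(-2.6) + (0.4)·(0.4) + (1.4)·(1.4) + (1.4)·(1.4)) / 4 = 11.2/4 = 2.8
  S[U,V] = ((-0.6)·(0) + (-2.6)·(1) + (0.4)·(0) + (1.4)·(-1) + (1.4)·(0)) / 4 = -4/4 = -1
  S[V,V] = ((0)·(0) + (1)·(1) + (0)·(0) + (-1)·(-1) + (0)·(0)) / 4 = 2/4 = 0.5

S is symmetric (S[j,i] = S[i,j]). Assembling:

S = [[2.8, -1],
 [-1, 0.5]]


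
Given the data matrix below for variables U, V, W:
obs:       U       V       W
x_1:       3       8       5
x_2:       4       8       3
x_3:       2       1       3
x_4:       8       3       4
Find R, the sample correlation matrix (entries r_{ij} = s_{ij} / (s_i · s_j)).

Step 1 — column means:
  mean(U) = (3 + 4 + 2 + 8) / 4 = 17/4 = 4.25
  mean(V) = (8 + 8 + 1 + 3) / 4 = 20/4 = 5
  mean(W) = (5 + 3 + 3 + 4) / 4 = 15/4 = 3.75

Step 2 — sample variances and covariances s[i,j] = (1/(n-1)) · Σ_k (x_{k,i} - mean_i) · (x_{k,j} - mean_j), with n-1 = 3:
  s[U,U] = ((-1.25)·(-1.25) + (-0.25)·(-0.25) + (-2.25)·(-2.25) + (3.75)·(3.75)) / 3 = 20.75/3 = 6.9167
  s[U,V] = ((-1.25)·(3) + (-0.25)·(3) + (-2.25)·(-4) + (3.75)·(-2)) / 3 = -3/3 = -1
  s[U,W] = ((-1.25)·(1.25) + (-0.25)·(-0.75) + (-2.25)·(-0.75) + (3.75)·(0.25)) / 3 = 1.25/3 = 0.4167
  s[V,V] = ((3)·(3) + (3)·(3) + (-4)·(-4) + (-2)·(-2)) / 3 = 38/3 = 12.6667
  s[V,W] = ((3)·(1.25) + (3)·(-0.75) + (-4)·(-0.75) + (-2)·(0.25)) / 3 = 4/3 = 1.3333
  s[W,W] = ((1.25)·(1.25) + (-0.75)·(-0.75) + (-0.75)·(-0.75) + (0.25)·(0.25)) / 3 = 2.75/3 = 0.9167
  Sample standard deviations s_i = √(s[i,i]):
  s(U) = √(6.9167) = 2.63
  s(V) = √(12.6667) = 3.559
  s(W) = √(0.9167) = 0.9574

Step 3 — r_{ij} = s_{ij} / (s_i · s_j):
  r[U,U] = 1 (diagonal).
  r[U,V] = -1 / (2.63 · 3.559) = -1 / 9.3601 = -0.1068
  r[U,W] = 0.4167 / (2.63 · 0.9574) = 0.4167 / 2.518 = 0.1655
  r[V,V] = 1 (diagonal).
  r[V,W] = 1.3333 / (3.559 · 0.9574) = 1.3333 / 3.4075 = 0.3913
  r[W,W] = 1 (diagonal).

R is symmetric with unit diagonal. Assembling:

R = [[1, -0.1068, 0.1655],
 [-0.1068, 1, 0.3913],
 [0.1655, 0.3913, 1]]


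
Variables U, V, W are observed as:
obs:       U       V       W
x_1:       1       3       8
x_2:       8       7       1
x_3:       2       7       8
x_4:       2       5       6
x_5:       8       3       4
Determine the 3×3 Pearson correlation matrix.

Step 1 — column means:
  mean(U) = (1 + 8 + 2 + 2 + 8) / 5 = 21/5 = 4.2
  mean(V) = (3 + 7 + 7 + 5 + 3) / 5 = 25/5 = 5
  mean(W) = (8 + 1 + 8 + 6 + 4) / 5 = 27/5 = 5.4

Step 2 — sample variances and covariances s[i,j] = (1/(n-1)) · Σ_k (x_{k,i} - mean_i) · (x_{k,j} - mean_j), with n-1 = 4:
  s[U,U] = ((-3.2)·(-3.2) + (3.8)·(3.8) + (-2.2)·(-2.2) + (-2.2)·(-2.2) + (3.8)·(3.8)) / 4 = 48.8/4 = 12.2
  s[U,V] = ((-3.2)·(-2) + (3.8)·(2) + (-2.2)·(2) + (-2.2)·(0) + (3.8)·(-2)) / 4 = 2/4 = 0.5
  s[U,W] = ((-3.2)·(2.6) + (3.8)·(-4.4) + (-2.2)·(2.6) + (-2.2)·(0.6) + (3.8)·(-1.4)) / 4 = -37.4/4 = -9.35
  s[V,V] = ((-2)·(-2) + (2)·(2) + (2)·(2) + (0)·(0) + (-2)·(-2)) / 4 = 16/4 = 4
  s[V,W] = ((-2)·(2.6) + (2)·(-4.4) + (2)·(2.6) + (0)·(0.6) + (-2)·(-1.4)) / 4 = -6/4 = -1.5
  s[W,W] = ((2.6)·(2.6) + (-4.4)·(-4.4) + (2.6)·(2.6) + (0.6)·(0.6) + (-1.4)·(-1.4)) / 4 = 35.2/4 = 8.8
  Sample standard deviations s_i = √(s[i,i]):
  s(U) = √(12.2) = 3.4928
  s(V) = √(4) = 2
  s(W) = √(8.8) = 2.9665

Step 3 — r_{ij} = s_{ij} / (s_i · s_j):
  r[U,U] = 1 (diagonal).
  r[U,V] = 0.5 / (3.4928 · 2) = 0.5 / 6.9857 = 0.0716
  r[U,W] = -9.35 / (3.4928 · 2.9665) = -9.35 / 10.3615 = -0.9024
  r[V,V] = 1 (diagonal).
  r[V,W] = -1.5 / (2 · 2.9665) = -1.5 / 5.933 = -0.2528
  r[W,W] = 1 (diagonal).

R is symmetric with unit diagonal. Assembling:

R = [[1, 0.0716, -0.9024],
 [0.0716, 1, -0.2528],
 [-0.9024, -0.2528, 1]]


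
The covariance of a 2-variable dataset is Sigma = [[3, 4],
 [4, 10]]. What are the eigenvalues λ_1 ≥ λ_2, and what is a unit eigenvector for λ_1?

Step 1 — characteristic polynomial of 2×2 Sigma:
  det(Sigma - λI) = λ² - trace · λ + det = 0.
  trace = 3 + 10 = 13, det = 3·10 - (4)² = 14.
Step 2 — discriminant:
  Δ = trace² - 4·det = 169 - 56 = 113.
Step 3 — eigenvalues:
  λ = (trace ± √Δ)/2 = (13 ± 10.6301)/2,
  λ_1 = 11.8151,  λ_2 = 1.1849.

Step 4 — unit eigenvector for λ_1: solve (Sigma - λ_1 I)v = 0. First row:
  (3 - 11.8151)·v_x + (4)·v_y = 0, i.e. (-8.8151)·v_x + (4)·v_y = 0,
  so v ∝ (b, λ_1 - a) = (4, 8.8151) = u.
  ||u|| = √((4)² + (8.8151)²) = √(93.7055) ≈ 9.6802,
  v_1 = u/||u|| ≈ (0.4132, 0.9106) (||v_1|| = 1).

λ_1 = 11.8151,  λ_2 = 1.1849;  v_1 ≈ (0.4132, 0.9106)


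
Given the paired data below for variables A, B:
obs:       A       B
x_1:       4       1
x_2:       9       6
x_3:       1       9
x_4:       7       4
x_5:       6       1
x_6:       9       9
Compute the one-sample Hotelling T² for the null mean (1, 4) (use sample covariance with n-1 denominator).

Step 1 — sample mean vector:
  mean(A) = (4 + 9 + 1 + 7 + 6 + 9) / 6 = 36/6 = 6
  mean(B) = (1 + 6 + 9 + 4 + 1 + 9) / 6 = 30/6 = 5
  x̄ = (6, 5),  deviation x̄ - mu_0 = (6, 5) - (1, 4) = (5, 1).

Step 2 — sample covariance matrix, S[i,j] = (1/(n-1)) · Σ_k (x_{k,i} - mean_i) · (x_{k,j} - mean_j), divisor n-1 = 5:
  S[A,A] = ((-2)·(-2) + (3)·(3) + (-5)·(-5) + (1)·(1) + (0)·(0) + (3)·(3)) / 5 = 48/5 = 9.6
  S[A,B] = ((-2)·(-4) + (3)·(1) + (-5)·(4) + (1)·(-1) + (0)·(-4) + (3)·(4)) / 5 = 2/5 = 0.4
  S[B,B] = ((-4)·(-4) + (1)·(1) + (4)·(4) + (-1)·(-1) + (-4)·(-4) + (4)·(4)) / 5 = 66/5 = 13.2
  S = [[9.6, 0.4],
 [0.4, 13.2]].

Step 3 — invert S. det(S) = 9.6·13.2 - (0.4)² = 126.56.
  S^{-1} = (1/det) · [[d, -b], [-b, a]] = [[0.1043, -0.0032],
 [-0.0032, 0.0759]].

Step 4 — quadratic form (x̄ - mu_0)^T · S^{-1} · (x̄ - mu_0):
  S^{-1} · (x̄ - mu_0) = (0.5183, 0.0601),
  (x̄ - mu_0)^T · [...] = (5)·(0.5183) + (1)·(0.0601) = 2.6517.

Step 5 — scale by n: T² = 6 · 2.6517 = 15.9102.

T² ≈ 15.9102


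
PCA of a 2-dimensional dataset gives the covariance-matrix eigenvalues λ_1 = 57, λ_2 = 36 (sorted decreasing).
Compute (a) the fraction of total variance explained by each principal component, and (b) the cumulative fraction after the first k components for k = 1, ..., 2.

Step 1 — total variance = trace(Sigma) = Σ λ_i = 57 + 36 = 93.

Step 2 — fraction explained by component i = λ_i / Σ λ:
  PC1: 57/93 = 0.6129
  PC2: 36/93 = 0.3871

Step 3 — cumulative fraction after k components = (λ_1 + ... + λ_k) / Σ λ:
  k = 1: 57/93 = 0.6129
  k = 2: (57 + 36)/93 = 93/93 = 1

Summary (fraction, with percent):

explained: PC1 0.6129 (61.29%), PC2 0.3871 (38.71%);  cumulative: 0.6129, 1


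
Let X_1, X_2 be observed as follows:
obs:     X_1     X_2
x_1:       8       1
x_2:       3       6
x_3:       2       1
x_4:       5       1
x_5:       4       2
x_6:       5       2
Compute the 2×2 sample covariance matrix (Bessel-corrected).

Step 1 — column means:
  mean(X_1) = (8 + 3 + 2 + 5 + 4 + 5) / 6 = 27/6 = 4.5
  mean(X_2) = (1 + 6 + 1 + 1 + 2 + 2) / 6 = 13/6 = 2.1667

Step 2 — sample covariance S[i,j] = (1/(n-1)) · Σ_k (x_{k,i} - mean_i) · (x_{k,j} - mean_j), with n-1 = 5.
  S[X_1,X_1] = ((3.5)·(3.5) + (-1.5)·(-1.5) + (-2.5)·(-2.5) + (0.5)·(0.5) + (-0.5)·(-0.5) + (0.5)·(0.5)) / 5 = 21.5/5 = 4.3
  S[X_1,X_2] = ((3.5)·(-1.1667) + (-1.5)·(3.8333) + (-2.5)·(-1.1667) + (0.5)·(-1.1667) + (-0.5)·(-0.1667) + (0.5)·(-0.1667)) / 5 = -7.5/5 = -1.5
  S[X_2,X_2] = ((-1.1667)·(-1.1667) + (3.8333)·(3.8333) + (-1.1667)·(-1.1667) + (-1.1667)·(-1.1667) + (-0.1667)·(-0.1667) + (-0.1667)·(-0.1667)) / 5 = 18.8333/5 = 3.7667

S is symmetric (S[j,i] = S[i,j]). Assembling:

S = [[4.3, -1.5],
 [-1.5, 3.7667]]


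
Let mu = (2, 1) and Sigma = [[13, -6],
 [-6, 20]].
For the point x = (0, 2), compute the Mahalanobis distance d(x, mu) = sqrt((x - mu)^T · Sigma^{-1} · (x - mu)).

Step 1 — centre the observation: (x - mu) = (-2, 1).

Step 2 — invert Sigma. det(Sigma) = 13·20 - (-6)² = 224.
  Sigma^{-1} = (1/det) · [[d, -b], [-b, a]] = [[0.0893, 0.0268],
 [0.0268, 0.058]].

Step 3 — form the quadratic (x - mu)^T · Sigma^{-1} · (x - mu):
  Sigma^{-1} · (x - mu) = (-0.1518, 0.0045).
  (x - mu)^T · [Sigma^{-1} · (x - mu)] = (-2)·(-0.1518) + (1)·(0.0045) = 0.308.

Step 4 — take square root: d = √(0.308) ≈ 0.555.

d(x, mu) = √(0.308) ≈ 0.555


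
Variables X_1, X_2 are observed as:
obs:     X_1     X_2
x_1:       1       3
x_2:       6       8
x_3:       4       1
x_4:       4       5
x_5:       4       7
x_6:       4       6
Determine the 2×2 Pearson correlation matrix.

Step 1 — column means:
  mean(X_1) = (1 + 6 + 4 + 4 + 4 + 4) / 6 = 23/6 = 3.8333
  mean(X_2) = (3 + 8 + 1 + 5 + 7 + 6) / 6 = 30/6 = 5

Step 2 — sample variances and covariances s[i,j] = (1/(n-1)) · Σ_k (x_{k,i} - mean_i) · (x_{k,j} - mean_j), with n-1 = 5:
  s[X_1,X_1] = ((-2.8333)·(-2.8333) + (2.1667)·(2.1667) + (0.1667)·(0.1667) + (0.1667)·(0.1667) + (0.1667)·(0.1667) + (0.1667)·(0.1667)) / 5 = 12.8333/5 = 2.5667
  s[X_1,X_2] = ((-2.8333)·(-2) + (2.1667)·(3) + (0.1667)·(-4) + (0.1667)·(0) + (0.1667)·(2) + (0.1667)·(1)) / 5 = 12/5 = 2.4
  s[X_2,X_2] = ((-2)·(-2) + (3)·(3) + (-4)·(-4) + (0)·(0) + (2)·(2) + (1)·(1)) / 5 = 34/5 = 6.8
  Sample standard deviations s_i = √(s[i,i]):
  s(X_1) = √(2.5667) = 1.6021
  s(X_2) = √(6.8) = 2.6077

Step 3 — r_{ij} = s_{ij} / (s_i · s_j):
  r[X_1,X_1] = 1 (diagonal).
  r[X_1,X_2] = 2.4 / (1.6021 · 2.6077) = 2.4 / 4.1777 = 0.5745
  r[X_2,X_2] = 1 (diagonal).

R is symmetric with unit diagonal. Assembling:

R = [[1, 0.5745],
 [0.5745, 1]]


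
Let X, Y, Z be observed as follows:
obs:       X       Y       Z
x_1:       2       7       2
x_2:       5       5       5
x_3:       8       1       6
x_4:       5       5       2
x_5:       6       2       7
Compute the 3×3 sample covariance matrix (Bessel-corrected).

Step 1 — column means:
  mean(X) = (2 + 5 + 8 + 5 + 6) / 5 = 26/5 = 5.2
  mean(Y) = (7 + 5 + 1 + 5 + 2) / 5 = 20/5 = 4
  mean(Z) = (2 + 5 + 6 + 2 + 7) / 5 = 22/5 = 4.4

Step 2 — sample covariance S[i,j] = (1/(n-1)) · Σ_k (x_{k,i} - mean_i) · (x_{k,j} - mean_j), with n-1 = 4.
  S[X,X] = ((-3.2)·(-3.2) + (-0.2)·(-0.2) + (2.8)·(2.8) + (-0.2)·(-0.2) + (0.8)·(0.8)) / 4 = 18.8/4 = 4.7
  S[X,Y] = ((-3.2)·(3) + (-0.2)·(1) + (2.8)·(-3) + (-0.2)·(1) + (0.8)·(-2)) / 4 = -20/4 = -5
  S[X,Z] = ((-3.2)·(-2.4) + (-0.2)·(0.6) + (2.8)·(1.6) + (-0.2)·(-2.4) + (0.8)·(2.6)) / 4 = 14.6/4 = 3.65
  S[Y,Y] = ((3)·(3) + (1)·(1) + (-3)·(-3) + (1)·(1) + (-2)·(-2)) / 4 = 24/4 = 6
  S[Y,Z] = ((3)·(-2.4) + (1)·(0.6) + (-3)·(1.6) + (1)·(-2.4) + (-2)·(2.6)) / 4 = -19/4 = -4.75
  S[Z,Z] = ((-2.4)·(-2.4) + (0.6)·(0.6) + (1.6)·(1.6) + (-2.4)·(-2.4) + (2.6)·(2.6)) / 4 = 21.2/4 = 5.3

S is symmetric (S[j,i] = S[i,j]). Assembling:

S = [[4.7, -5, 3.65],
 [-5, 6, -4.75],
 [3.65, -4.75, 5.3]]


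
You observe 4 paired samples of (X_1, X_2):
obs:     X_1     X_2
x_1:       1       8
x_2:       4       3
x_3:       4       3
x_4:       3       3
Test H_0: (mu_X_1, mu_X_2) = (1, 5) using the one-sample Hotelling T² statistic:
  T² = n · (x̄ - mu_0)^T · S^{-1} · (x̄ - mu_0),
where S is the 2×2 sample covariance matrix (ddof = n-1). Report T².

Step 1 — sample mean vector:
  mean(X_1) = (1 + 4 + 4 + 3) / 4 = 12/4 = 3
  mean(X_2) = (8 + 3 + 3 + 3) / 4 = 17/4 = 4.25
  x̄ = (3, 4.25),  deviation x̄ - mu_0 = (3, 4.25) - (1, 5) = (2, -0.75).

Step 2 — sample covariance matrix, S[i,j] = (1/(n-1)) · Σ_k (x_{k,i} - mean_i) · (x_{k,j} - mean_j), divisor n-1 = 3:
  S[X_1,X_1] = ((-2)·(-2) + (1)·(1) + (1)·(1) + (0)·(0)) / 3 = 6/3 = 2
  S[X_1,X_2] = ((-2)·(3.75) + (1)·(-1.25) + (1)·(-1.25) + (0)·(-1.25)) / 3 = -10/3 = -3.3333
  S[X_2,X_2] = ((3.75)·(3.75) + (-1.25)·(-1.25) + (-1.25)·(-1.25) + (-1.25)·(-1.25)) / 3 = 18.75/3 = 6.25
  S = [[2, -3.3333],
 [-3.3333, 6.25]].

Step 3 — invert S. det(S) = 2·6.25 - (-3.3333)² = 1.3889.
  S^{-1} = (1/det) · [[d, -b], [-b, a]] = [[4.5, 2.4],
 [2.4, 1.44]].

Step 4 — quadratic form (x̄ - mu_0)^T · S^{-1} · (x̄ - mu_0):
  S^{-1} · (x̄ - mu_0) = (7.2, 3.72),
  (x̄ - mu_0)^T · [...] = (2)·(7.2) + (-0.75)·(3.72) = 11.61.

Step 5 — scale by n: T² = 4 · 11.61 = 46.44.

T² ≈ 46.44


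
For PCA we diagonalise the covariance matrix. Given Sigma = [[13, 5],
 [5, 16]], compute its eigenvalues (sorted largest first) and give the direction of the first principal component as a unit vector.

Step 1 — characteristic polynomial of 2×2 Sigma:
  det(Sigma - λI) = λ² - trace · λ + det = 0.
  trace = 13 + 16 = 29, det = 13·16 - (5)² = 183.
Step 2 — discriminant:
  Δ = trace² - 4·det = 841 - 732 = 109.
Step 3 — eigenvalues:
  λ = (trace ± √Δ)/2 = (29 ± 10.4403)/2,
  λ_1 = 19.7202,  λ_2 = 9.2798.

Step 4 — unit eigenvector for λ_1: solve (Sigma - λ_1 I)v = 0. First row:
  (13 - 19.7202)·v_x + (5)·v_y = 0, i.e. (-6.7202)·v_x + (5)·v_y = 0,
  so v ∝ (b, λ_1 - a) = (5, 6.7202) = u.
  ||u|| = √((5)² + (6.7202)²) = √(70.1605) ≈ 8.3762,
  v_1 = u/||u|| ≈ (0.5969, 0.8023) (||v_1|| = 1).

λ_1 = 19.7202,  λ_2 = 9.2798;  v_1 ≈ (0.5969, 0.8023)


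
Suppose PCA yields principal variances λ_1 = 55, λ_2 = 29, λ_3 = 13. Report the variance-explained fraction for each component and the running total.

Step 1 — total variance = trace(Sigma) = Σ λ_i = 55 + 29 + 13 = 97.

Step 2 — fraction explained by component i = λ_i / Σ λ:
  PC1: 55/97 = 0.567
  PC2: 29/97 = 0.299
  PC3: 13/97 = 0.134

Step 3 — cumulative fraction after k components = (λ_1 + ... + λ_k) / Σ λ:
  k = 1: 55/97 = 0.567
  k = 2: (55 + 29)/97 = 84/97 = 0.866
  k = 3: (55 + 29 + 13)/97 = 97/97 = 1

Summary (fraction, with percent):

explained: PC1 0.567 (56.7%), PC2 0.299 (29.9%), PC3 0.134 (13.4%);  cumulative: 0.567, 0.866, 1


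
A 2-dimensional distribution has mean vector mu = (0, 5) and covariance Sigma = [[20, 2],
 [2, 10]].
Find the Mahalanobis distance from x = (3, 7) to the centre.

Step 1 — centre the observation: (x - mu) = (3, 2).

Step 2 — invert Sigma. det(Sigma) = 20·10 - (2)² = 196.
  Sigma^{-1} = (1/det) · [[d, -b], [-b, a]] = [[0.051, -0.0102],
 [-0.0102, 0.102]].

Step 3 — form the quadratic (x - mu)^T · Sigma^{-1} · (x - mu):
  Sigma^{-1} · (x - mu) = (0.1327, 0.1735).
  (x - mu)^T · [Sigma^{-1} · (x - mu)] = (3)·(0.1327) + (2)·(0.1735) = 0.7449.

Step 4 — take square root: d = √(0.7449) ≈ 0.8631.

d(x, mu) = √(0.7449) ≈ 0.8631


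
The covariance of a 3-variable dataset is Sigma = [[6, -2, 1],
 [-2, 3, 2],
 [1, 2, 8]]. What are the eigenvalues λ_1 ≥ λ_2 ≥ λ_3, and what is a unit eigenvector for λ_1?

Step 1 — characteristic polynomial p(λ) = det(λI - Sigma) = λ³ - tr·λ² + c_1·λ - det, where tr = trace, c_1 = sum of the principal 2×2 minors, det = det(Sigma):
  tr = 6 + 3 + 8 = 17,
  c_1 = (6·3 - (-2)²) + (6·8 - (1)²) + (3·8 - (2)²) = 14 + 47 + 20 = 81,
  det = 6·(3·8 - (2)²) - (-2)·((-2)·8 - (2)·(1)) + (1)·((-2)·(2) - 3·(1)) = 6·(20) - (-2)·(-18) + (1)·(-7) = 77.
  So p(λ) = λ³ - 17λ² + 81λ - 77.
Step 2 — look for an integer root (rational root theorem: any rational root is an integer divisor of 77). Testing λ = 7:
  p(7) = 343 - 833 + 567 - 77 = 0  ✓
  Dividing out (λ - 7): p(λ) = (λ - 7)(λ² - 10λ + 11).
Step 3 — remaining eigenvalues from the quadratic λ² - 10λ + 11 = 0:
  Δ = 10² - 4·11 = 100 - 44 = 56,  λ = (10 ± √56)/2 = (10 ± 7.4833)/2 ≈ 8.7417 or 1.2583.
  Sorted: λ_1 = 8.7417,  λ_2 = 7,  λ_3 = 1.2583  (check: sum = 17 = tr ✓).

Step 4 — unit eigenvector for λ_1 ≈ 8.7417: v spans the null space of (Sigma - λ_1 I), whose rows are
  r_1 = (-2.7417, -2, 1),  r_2 = (-2, -5.7417, 2),  r_3 = (1, 2, -0.7417).
  v is orthogonal to every row, so take v ∝ r_1 × r_2 = ((-2)·(2) - (1)·(-5.7417), (1)·(-2) - (-2.7417)·(2), (-2.7417)·(-5.7417) - (-2)·(-2)) ≈ (1.7417, 3.4833, 11.7417).
  Let u = (1.7417, 3.4833, 11.7417).
  ||u|| = √((1.7417)² + (3.4833)² + (11.7417)²) = √(153.0334) ≈ 12.3707,  v_1 = u/||u|| ≈ (0.1408, 0.2816, 0.9492) (||v_1|| = 1).

λ_1 = 8.7417,  λ_2 = 7,  λ_3 = 1.2583;  v_1 ≈ (0.1408, 0.2816, 0.9492)


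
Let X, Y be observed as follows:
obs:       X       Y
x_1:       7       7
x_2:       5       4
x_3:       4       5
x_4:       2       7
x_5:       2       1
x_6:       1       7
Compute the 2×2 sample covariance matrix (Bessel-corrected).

Step 1 — column means:
  mean(X) = (7 + 5 + 4 + 2 + 2 + 1) / 6 = 21/6 = 3.5
  mean(Y) = (7 + 4 + 5 + 7 + 1 + 7) / 6 = 31/6 = 5.1667

Step 2 — sample covariance S[i,j] = (1/(n-1)) · Σ_k (x_{k,i} - mean_i) · (x_{k,j} - mean_j), with n-1 = 5.
  S[X,X] = ((3.5)·(3.5) + (1.5)·(1.5) + (0.5)·(0.5) + (-1.5)·(-1.5) + (-1.5)·(-1.5) + (-2.5)·(-2.5)) / 5 = 25.5/5 = 5.1
  S[X,Y] = ((3.5)·(1.8333) + (1.5)·(-1.1667) + (0.5)·(-0.1667) + (-1.5)·(1.8333) + (-1.5)·(-4.1667) + (-2.5)·(1.8333)) / 5 = 3.5/5 = 0.7
  S[Y,Y] = ((1.8333)·(1.8333) + (-1.1667)·(-1.1667) + (-0.1667)·(-0.1667) + (1.8333)·(1.8333) + (-4.1667)·(-4.1667) + (1.8333)·(1.8333)) / 5 = 28.8333/5 = 5.7667

S is symmetric (S[j,i] = S[i,j]). Assembling:

S = [[5.1, 0.7],
 [0.7, 5.7667]]


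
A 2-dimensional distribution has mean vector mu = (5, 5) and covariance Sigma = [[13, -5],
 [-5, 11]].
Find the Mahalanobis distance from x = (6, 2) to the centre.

Step 1 — centre the observation: (x - mu) = (1, -3).

Step 2 — invert Sigma. det(Sigma) = 13·11 - (-5)² = 118.
  Sigma^{-1} = (1/det) · [[d, -b], [-b, a]] = [[0.0932, 0.0424],
 [0.0424, 0.1102]].

Step 3 — form the quadratic (x - mu)^T · Sigma^{-1} · (x - mu):
  Sigma^{-1} · (x - mu) = (-0.0339, -0.2881).
  (x - mu)^T · [Sigma^{-1} · (x - mu)] = (1)·(-0.0339) + (-3)·(-0.2881) = 0.8305.

Step 4 — take square root: d = √(0.8305) ≈ 0.9113.

d(x, mu) = √(0.8305) ≈ 0.9113


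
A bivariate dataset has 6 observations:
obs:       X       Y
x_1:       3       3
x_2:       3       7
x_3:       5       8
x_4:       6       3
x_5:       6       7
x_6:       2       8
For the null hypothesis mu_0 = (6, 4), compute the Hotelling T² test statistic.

Step 1 — sample mean vector:
  mean(X) = (3 + 3 + 5 + 6 + 6 + 2) / 6 = 25/6 = 4.1667
  mean(Y) = (3 + 7 + 8 + 3 + 7 + 8) / 6 = 36/6 = 6
  x̄ = (4.1667, 6),  deviation x̄ - mu_0 = (4.1667, 6) - (6, 4) = (-1.8333, 2).

Step 2 — sample covariance matrix, S[i,j] = (1/(n-1)) · Σ_k (x_{k,i} - mean_i) · (x_{k,j} - mean_j), divisor n-1 = 5:
  S[X,X] = ((-1.1667)·(-1.1667) + (-1.1667)·(-1.1667) + (0.8333)·(0.8333) + (1.8333)·(1.8333) + (1.8333)·(1.8333) + (-2.1667)·(-2.1667)) / 5 = 14.8333/5 = 2.9667
  S[X,Y] = ((-1.1667)·(-3) + (-1.1667)·(1) + (0.8333)·(2) + (1.8333)·(-3) + (1.8333)·(1) + (-2.1667)·(2)) / 5 = -4/5 = -0.8
  S[Y,Y] = ((-3)·(-3) + (1)·(1) + (2)·(2) + (-3)·(-3) + (1)·(1) + (2)·(2)) / 5 = 28/5 = 5.6
  S = [[2.9667, -0.8],
 [-0.8, 5.6]].

Step 3 — invert S. det(S) = 2.9667·5.6 - (-0.8)² = 15.9733.
  S^{-1} = (1/det) · [[d, -b], [-b, a]] = [[0.3506, 0.0501],
 [0.0501, 0.1857]].

Step 4 — quadratic form (x̄ - mu_0)^T · S^{-1} · (x̄ - mu_0):
  S^{-1} · (x̄ - mu_0) = (-0.5426, 0.2796),
  (x̄ - mu_0)^T · [...] = (-1.8333)·(-0.5426) + (2)·(0.2796) = 1.554.

Step 5 — scale by n: T² = 6 · 1.554 = 9.3239.

T² ≈ 9.3239


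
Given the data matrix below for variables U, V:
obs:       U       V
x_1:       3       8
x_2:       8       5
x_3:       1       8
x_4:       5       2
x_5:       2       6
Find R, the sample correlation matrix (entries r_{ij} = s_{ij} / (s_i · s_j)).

Step 1 — column means:
  mean(U) = (3 + 8 + 1 + 5 + 2) / 5 = 19/5 = 3.8
  mean(V) = (8 + 5 + 8 + 2 + 6) / 5 = 29/5 = 5.8

Step 2 — sample variances and covariances s[i,j] = (1/(n-1)) · Σ_k (x_{k,i} - mean_i) · (x_{k,j} - mean_j), with n-1 = 4:
  s[U,U] = ((-0.8)·(-0.8) + (4.2)·(4.2) + (-2.8)·(-2.8) + (1.2)·(1.2) + (-1.8)·(-1.8)) / 4 = 30.8/4 = 7.7
  s[U,V] = ((-0.8)·(2.2) + (4.2)·(-0.8) + (-2.8)·(2.2) + (1.2)·(-3.8) + (-1.8)·(0.2)) / 4 = -16.2/4 = -4.05
  s[V,V] = ((2.2)·(2.2) + (-0.8)·(-0.8) + (2.2)·(2.2) + (-3.8)·(-3.8) + (0.2)·(0.2)) / 4 = 24.8/4 = 6.2
  Sample standard deviations s_i = √(s[i,i]):
  s(U) = √(7.7) = 2.7749
  s(V) = √(6.2) = 2.49

Step 3 — r_{ij} = s_{ij} / (s_i · s_j):
  r[U,U] = 1 (diagonal).
  r[U,V] = -4.05 / (2.7749 · 2.49) = -4.05 / 6.9094 = -0.5862
  r[V,V] = 1 (diagonal).

R is symmetric with unit diagonal. Assembling:

R = [[1, -0.5862],
 [-0.5862, 1]]


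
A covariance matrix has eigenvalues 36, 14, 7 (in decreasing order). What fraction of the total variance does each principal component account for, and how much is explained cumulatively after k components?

Step 1 — total variance = trace(Sigma) = Σ λ_i = 36 + 14 + 7 = 57.

Step 2 — fraction explained by component i = λ_i / Σ λ:
  PC1: 36/57 = 0.6316
  PC2: 14/57 = 0.2456
  PC3: 7/57 = 0.1228

Step 3 — cumulative fraction after k components = (λ_1 + ... + λ_k) / Σ λ:
  k = 1: 36/57 = 0.6316
  k = 2: (36 + 14)/57 = 50/57 = 0.8772
  k = 3: (36 + 14 + 7)/57 = 57/57 = 1

Summary (fraction, with percent):

explained: PC1 0.6316 (63.16%), PC2 0.2456 (24.56%), PC3 0.1228 (12.28%);  cumulative: 0.6316, 0.8772, 1


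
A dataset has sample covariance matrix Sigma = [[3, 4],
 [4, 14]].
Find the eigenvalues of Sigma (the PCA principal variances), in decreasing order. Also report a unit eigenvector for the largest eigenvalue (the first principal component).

Step 1 — characteristic polynomial of 2×2 Sigma:
  det(Sigma - λI) = λ² - trace · λ + det = 0.
  trace = 3 + 14 = 17, det = 3·14 - (4)² = 26.
Step 2 — discriminant:
  Δ = trace² - 4·det = 289 - 104 = 185.
Step 3 — eigenvalues:
  λ = (trace ± √Δ)/2 = (17 ± 13.6015)/2,
  λ_1 = 15.3007,  λ_2 = 1.6993.

Step 4 — unit eigenvector for λ_1: solve (Sigma - λ_1 I)v = 0. First row:
  (3 - 15.3007)·v_x + (4)·v_y = 0, i.e. (-12.3007)·v_x + (4)·v_y = 0,
  so v ∝ (b, λ_1 - a) = (4, 12.3007) = u.
  ||u|| = √((4)² + (12.3007)²) = √(167.3081) ≈ 12.9348,
  v_1 = u/||u|| ≈ (0.3092, 0.951) (||v_1|| = 1).

λ_1 = 15.3007,  λ_2 = 1.6993;  v_1 ≈ (0.3092, 0.951)


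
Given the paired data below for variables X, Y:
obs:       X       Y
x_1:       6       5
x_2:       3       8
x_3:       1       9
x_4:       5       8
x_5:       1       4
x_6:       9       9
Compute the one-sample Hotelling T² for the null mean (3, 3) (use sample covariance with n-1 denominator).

Step 1 — sample mean vector:
  mean(X) = (6 + 3 + 1 + 5 + 1 + 9) / 6 = 25/6 = 4.1667
  mean(Y) = (5 + 8 + 9 + 8 + 4 + 9) / 6 = 43/6 = 7.1667
  x̄ = (4.1667, 7.1667),  deviation x̄ - mu_0 = (4.1667, 7.1667) - (3, 3) = (1.1667, 4.1667).

Step 2 — sample covariance matrix, S[i,j] = (1/(n-1)) · Σ_k (x_{k,i} - mean_i) · (x_{k,j} - mean_j), divisor n-1 = 5:
  S[X,X] = ((1.8333)·(1.8333) + (-1.1667)·(-1.1667) + (-3.1667)·(-3.1667) + (0.8333)·(0.8333) + (-3.1667)·(-3.1667) + (4.8333)·(4.8333)) / 5 = 48.8333/5 = 9.7667
  S[X,Y] = ((1.8333)·(-2.1667) + (-1.1667)·(0.8333) + (-3.1667)·(1.8333) + (0.8333)·(0.8333) + (-3.1667)·(-3.1667) + (4.8333)·(1.8333)) / 5 = 8.8333/5 = 1.7667
  S[Y,Y] = ((-2.1667)·(-2.1667) + (0.8333)·(0.8333) + (1.8333)·(1.8333) + (0.8333)·(0.8333) + (-3.1667)·(-3.1667) + (1.8333)·(1.8333)) / 5 = 22.8333/5 = 4.5667
  S = [[9.7667, 1.7667],
 [1.7667, 4.5667]].

Step 3 — invert S. det(S) = 9.7667·4.5667 - (1.7667)² = 41.48.
  S^{-1} = (1/det) · [[d, -b], [-b, a]] = [[0.1101, -0.0426],
 [-0.0426, 0.2355]].

Step 4 — quadratic form (x̄ - mu_0)^T · S^{-1} · (x̄ - mu_0):
  S^{-1} · (x̄ - mu_0) = (-0.049, 0.9314),
  (x̄ - mu_0)^T · [...] = (1.1667)·(-0.049) + (4.1667)·(0.9314) = 3.8235.

Step 5 — scale by n: T² = 6 · 3.8235 = 22.9412.

T² ≈ 22.9412


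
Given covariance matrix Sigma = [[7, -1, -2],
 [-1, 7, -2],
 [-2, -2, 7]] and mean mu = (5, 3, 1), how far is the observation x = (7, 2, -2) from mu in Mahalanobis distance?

Step 1 — centre the observation: (x - mu) = (2, -1, -3).

Step 2 — invert Sigma (cofactor / det for 3×3, or solve directly):
  Sigma^{-1} = [[0.1654, 0.0404, 0.0588],
 [0.0404, 0.1654, 0.0588],
 [0.0588, 0.0588, 0.1765]].

Step 3 — form the quadratic (x - mu)^T · Sigma^{-1} · (x - mu):
  Sigma^{-1} · (x - mu) = (0.114, -0.261, -0.4706).
  (x - mu)^T · [Sigma^{-1} · (x - mu)] = (2)·(0.114) + (-1)·(-0.261) + (-3)·(-0.4706) = 1.9007.

Step 4 — take square root: d = √(1.9007) ≈ 1.3787.

d(x, mu) = √(1.9007) ≈ 1.3787


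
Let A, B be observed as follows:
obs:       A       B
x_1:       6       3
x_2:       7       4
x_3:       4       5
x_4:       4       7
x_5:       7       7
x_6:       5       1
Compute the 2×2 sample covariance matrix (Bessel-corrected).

Step 1 — column means:
  mean(A) = (6 + 7 + 4 + 4 + 7 + 5) / 6 = 33/6 = 5.5
  mean(B) = (3 + 4 + 5 + 7 + 7 + 1) / 6 = 27/6 = 4.5

Step 2 — sample covariance S[i,j] = (1/(n-1)) · Σ_k (x_{k,i} - mean_i) · (x_{k,j} - mean_j), with n-1 = 5.
  S[A,A] = ((0.5)·(0.5) + (1.5)·(1.5) + (-1.5)·(-1.5) + (-1.5)·(-1.5) + (1.5)·(1.5) + (-0.5)·(-0.5)) / 5 = 9.5/5 = 1.9
  S[A,B] = ((0.5)·(-1.5) + (1.5)·(-0.5) + (-1.5)·(0.5) + (-1.5)·(2.5) + (1.5)·(2.5) + (-0.5)·(-3.5)) / 5 = -0.5/5 = -0.1
  S[B,B] = ((-1.5)·(-1.5) + (-0.5)·(-0.5) + (0.5)·(0.5) + (2.5)·(2.5) + (2.5)·(2.5) + (-3.5)·(-3.5)) / 5 = 27.5/5 = 5.5

S is symmetric (S[j,i] = S[i,j]). Assembling:

S = [[1.9, -0.1],
 [-0.1, 5.5]]


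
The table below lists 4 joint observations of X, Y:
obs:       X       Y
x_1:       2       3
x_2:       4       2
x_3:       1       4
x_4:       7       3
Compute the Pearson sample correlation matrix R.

Step 1 — column means:
  mean(X) = (2 + 4 + 1 + 7) / 4 = 14/4 = 3.5
  mean(Y) = (3 + 2 + 4 + 3) / 4 = 12/4 = 3

Step 2 — sample variances and covariances s[i,j] = (1/(n-1)) · Σ_k (x_{k,i} - mean_i) · (x_{k,j} - mean_j), with n-1 = 3:
  s[X,X] = ((-1.5)·(-1.5) + (0.5)·(0.5) + (-2.5)·(-2.5) + (3.5)·(3.5)) / 3 = 21/3 = 7
  s[X,Y] = ((-1.5)·(0) + (0.5)·(-1) + (-2.5)·(1) + (3.5)·(0)) / 3 = -3/3 = -1
  s[Y,Y] = ((0)·(0) + (-1)·(-1) + (1)·(1) + (0)·(0)) / 3 = 2/3 = 0.6667
  Sample standard deviations s_i = √(s[i,i]):
  s(X) = √(7) = 2.6458
  s(Y) = √(0.6667) = 0.8165

Step 3 — r_{ij} = s_{ij} / (s_i · s_j):
  r[X,X] = 1 (diagonal).
  r[X,Y] = -1 / (2.6458 · 0.8165) = -1 / 2.1602 = -0.4629
  r[Y,Y] = 1 (diagonal).

R is symmetric with unit diagonal. Assembling:

R = [[1, -0.4629],
 [-0.4629, 1]]


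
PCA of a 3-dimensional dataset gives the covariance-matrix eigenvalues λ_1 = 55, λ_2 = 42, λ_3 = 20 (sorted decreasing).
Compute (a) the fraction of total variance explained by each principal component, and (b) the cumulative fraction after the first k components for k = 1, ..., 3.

Step 1 — total variance = trace(Sigma) = Σ λ_i = 55 + 42 + 20 = 117.

Step 2 — fraction explained by component i = λ_i / Σ λ:
  PC1: 55/117 = 0.4701
  PC2: 42/117 = 0.359
  PC3: 20/117 = 0.1709

Step 3 — cumulative fraction after k components = (λ_1 + ... + λ_k) / Σ λ:
  k = 1: 55/117 = 0.4701
  k = 2: (55 + 42)/117 = 97/117 = 0.8291
  k = 3: (55 + 42 + 20)/117 = 117/117 = 1

Summary (fraction, with percent):

explained: PC1 0.4701 (47.01%), PC2 0.359 (35.9%), PC3 0.1709 (17.09%);  cumulative: 0.4701, 0.8291, 1


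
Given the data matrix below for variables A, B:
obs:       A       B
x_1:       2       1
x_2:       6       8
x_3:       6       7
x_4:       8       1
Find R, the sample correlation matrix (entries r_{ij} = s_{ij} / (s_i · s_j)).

Step 1 — column means:
  mean(A) = (2 + 6 + 6 + 8) / 4 = 22/4 = 5.5
  mean(B) = (1 + 8 + 7 + 1) / 4 = 17/4 = 4.25

Step 2 — sample variances and covariances s[i,j] = (1/(n-1)) · Σ_k (x_{k,i} - mean_i) · (x_{k,j} - mean_j), with n-1 = 3:
  s[A,A] = ((-3.5)·(-3.5) + (0.5)·(0.5) + (0.5)·(0.5) + (2.5)·(2.5)) / 3 = 19/3 = 6.3333
  s[A,B] = ((-3.5)·(-3.25) + (0.5)·(3.75) + (0.5)·(2.75) + (2.5)·(-3.25)) / 3 = 6.5/3 = 2.1667
  s[B,B] = ((-3.25)·(-3.25) + (3.75)·(3.75) + (2.75)·(2.75) + (-3.25)·(-3.25)) / 3 = 42.75/3 = 14.25
  Sample standard deviations s_i = √(s[i,i]):
  s(A) = √(6.3333) = 2.5166
  s(B) = √(14.25) = 3.7749

Step 3 — r_{ij} = s_{ij} / (s_i · s_j):
  r[A,A] = 1 (diagonal).
  r[A,B] = 2.1667 / (2.5166 · 3.7749) = 2.1667 / 9.5 = 0.2281
  r[B,B] = 1 (diagonal).

R is symmetric with unit diagonal. Assembling:

R = [[1, 0.2281],
 [0.2281, 1]]


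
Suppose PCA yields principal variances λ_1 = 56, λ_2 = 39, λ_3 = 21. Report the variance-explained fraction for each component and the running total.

Step 1 — total variance = trace(Sigma) = Σ λ_i = 56 + 39 + 21 = 116.

Step 2 — fraction explained by component i = λ_i / Σ λ:
  PC1: 56/116 = 0.4828
  PC2: 39/116 = 0.3362
  PC3: 21/116 = 0.181

Step 3 — cumulative fraction after k components = (λ_1 + ... + λ_k) / Σ λ:
  k = 1: 56/116 = 0.4828
  k = 2: (56 + 39)/116 = 95/116 = 0.819
  k = 3: (56 + 39 + 21)/116 = 116/116 = 1

Summary (fraction, with percent):

explained: PC1 0.4828 (48.28%), PC2 0.3362 (33.62%), PC3 0.181 (18.1%);  cumulative: 0.4828, 0.819, 1


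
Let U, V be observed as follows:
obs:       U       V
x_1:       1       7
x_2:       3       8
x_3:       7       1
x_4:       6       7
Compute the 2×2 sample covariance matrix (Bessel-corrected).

Step 1 — column means:
  mean(U) = (1 + 3 + 7 + 6) / 4 = 17/4 = 4.25
  mean(V) = (7 + 8 + 1 + 7) / 4 = 23/4 = 5.75

Step 2 — sample covariance S[i,j] = (1/(n-1)) · Σ_k (x_{k,i} - mean_i) · (x_{k,j} - mean_j), with n-1 = 3.
  S[U,U] = ((-3.25)·(-3.25) + (-1.25)·(-1.25) + (2.75)·(2.75) + (1.75)·(1.75)) / 3 = 22.75/3 = 7.5833
  S[U,V] = ((-3.25)·(1.25) + (-1.25)·(2.25) + (2.75)·(-4.75) + (1.75)·(1.25)) / 3 = -17.75/3 = -5.9167
  S[V,V] = ((1.25)·(1.25) + (2.25)·(2.25) + (-4.75)·(-4.75) + (1.25)·(1.25)) / 3 = 30.75/3 = 10.25

S is symmetric (S[j,i] = S[i,j]). Assembling:

S = [[7.5833, -5.9167],
 [-5.9167, 10.25]]


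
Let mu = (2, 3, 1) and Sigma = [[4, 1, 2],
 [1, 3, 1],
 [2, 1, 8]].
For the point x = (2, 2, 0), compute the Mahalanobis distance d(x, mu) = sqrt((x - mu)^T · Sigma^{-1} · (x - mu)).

Step 1 — centre the observation: (x - mu) = (0, -1, -1).

Step 2 — invert Sigma (cofactor / det for 3×3, or solve directly):
  Sigma^{-1} = [[0.3026, -0.0789, -0.0658],
 [-0.0789, 0.3684, -0.0263],
 [-0.0658, -0.0263, 0.1447]].

Step 3 — form the quadratic (x - mu)^T · Sigma^{-1} · (x - mu):
  Sigma^{-1} · (x - mu) = (0.1447, -0.3421, -0.1184).
  (x - mu)^T · [Sigma^{-1} · (x - mu)] = (0)·(0.1447) + (-1)·(-0.3421) + (-1)·(-0.1184) = 0.4605.

Step 4 — take square root: d = √(0.4605) ≈ 0.6786.

d(x, mu) = √(0.4605) ≈ 0.6786


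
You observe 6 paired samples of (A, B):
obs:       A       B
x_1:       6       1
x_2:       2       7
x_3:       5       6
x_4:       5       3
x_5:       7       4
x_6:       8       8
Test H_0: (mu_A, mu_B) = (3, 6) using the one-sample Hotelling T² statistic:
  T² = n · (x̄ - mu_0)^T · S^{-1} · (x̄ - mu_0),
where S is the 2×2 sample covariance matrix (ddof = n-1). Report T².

Step 1 — sample mean vector:
  mean(A) = (6 + 2 + 5 + 5 + 7 + 8) / 6 = 33/6 = 5.5
  mean(B) = (1 + 7 + 6 + 3 + 4 + 8) / 6 = 29/6 = 4.8333
  x̄ = (5.5, 4.8333),  deviation x̄ - mu_0 = (5.5, 4.8333) - (3, 6) = (2.5, -1.1667).

Step 2 — sample covariance matrix, S[i,j] = (1/(n-1)) · Σ_k (x_{k,i} - mean_i) · (x_{k,j} - mean_j), divisor n-1 = 5:
  S[A,A] = ((0.5)·(0.5) + (-3.5)·(-3.5) + (-0.5)·(-0.5) + (-0.5)·(-0.5) + (1.5)·(1.5) + (2.5)·(2.5)) / 5 = 21.5/5 = 4.3
  S[A,B] = ((0.5)·(-3.8333) + (-3.5)·(2.1667) + (-0.5)·(1.1667) + (-0.5)·(-1.8333) + (1.5)·(-0.8333) + (2.5)·(3.1667)) / 5 = -2.5/5 = -0.5
  S[B,B] = ((-3.8333)·(-3.8333) + (2.1667)·(2.1667) + (1.1667)·(1.1667) + (-1.8333)·(-1.8333) + (-0.8333)·(-0.8333) + (3.1667)·(3.1667)) / 5 = 34.8333/5 = 6.9667
  S = [[4.3, -0.5],
 [-0.5, 6.9667]].

Step 3 — invert S. det(S) = 4.3·6.9667 - (-0.5)² = 29.7067.
  S^{-1} = (1/det) · [[d, -b], [-b, a]] = [[0.2345, 0.0168],
 [0.0168, 0.1447]].

Step 4 — quadratic form (x̄ - mu_0)^T · S^{-1} · (x̄ - mu_0):
  S^{-1} · (x̄ - mu_0) = (0.5667, -0.1268),
  (x̄ - mu_0)^T · [...] = (2.5)·(0.5667) + (-1.1667)·(-0.1268) = 1.5646.

Step 5 — scale by n: T² = 6 · 1.5646 = 9.3873.

T² ≈ 9.3873


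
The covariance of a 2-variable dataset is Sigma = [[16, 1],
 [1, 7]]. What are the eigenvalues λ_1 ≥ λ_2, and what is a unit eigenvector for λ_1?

Step 1 — characteristic polynomial of 2×2 Sigma:
  det(Sigma - λI) = λ² - trace · λ + det = 0.
  trace = 16 + 7 = 23, det = 16·7 - (1)² = 111.
Step 2 — discriminant:
  Δ = trace² - 4·det = 529 - 444 = 85.
Step 3 — eigenvalues:
  λ = (trace ± √Δ)/2 = (23 ± 9.2195)/2,
  λ_1 = 16.1098,  λ_2 = 6.8902.

Step 4 — unit eigenvector for λ_1: solve (Sigma - λ_1 I)v = 0. First row:
  (16 - 16.1098)·v_x + (1)·v_y = 0, i.e. (-0.1098)·v_x + (1)·v_y = 0,
  so v ∝ (b, λ_1 - a) = (1, 0.1098) = u.
  ||u|| = √((1)² + (0.1098)²) = √(1.012) ≈ 1.006,
  v_1 = u/||u|| ≈ (0.994, 0.1091) (||v_1|| = 1).

λ_1 = 16.1098,  λ_2 = 6.8902;  v_1 ≈ (0.994, 0.1091)


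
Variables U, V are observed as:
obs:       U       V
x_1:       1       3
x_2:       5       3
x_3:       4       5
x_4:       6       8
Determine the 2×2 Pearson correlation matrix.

Step 1 — column means:
  mean(U) = (1 + 5 + 4 + 6) / 4 = 16/4 = 4
  mean(V) = (3 + 3 + 5 + 8) / 4 = 19/4 = 4.75

Step 2 — sample variances and covariances s[i,j] = (1/(n-1)) · Σ_k (x_{k,i} - mean_i) · (x_{k,j} - mean_j), with n-1 = 3:
  s[U,U] = ((-3)·(-3) + (1)·(1) + (0)·(0) + (2)·(2)) / 3 = 14/3 = 4.6667
  s[U,V] = ((-3)·(-1.75) + (1)·(-1.75) + (0)·(0.25) + (2)·(3.25)) / 3 = 10/3 = 3.3333
  s[V,V] = ((-1.75)·(-1.75) + (-1.75)·(-1.75) + (0.25)·(0.25) + (3.25)·(3.25)) / 3 = 16.75/3 = 5.5833
  Sample standard deviations s_i = √(s[i,i]):
  s(U) = √(4.6667) = 2.1602
  s(V) = √(5.5833) = 2.3629

Step 3 — r_{ij} = s_{ij} / (s_i · s_j):
  r[U,U] = 1 (diagonal).
  r[U,V] = 3.3333 / (2.1602 · 2.3629) = 3.3333 / 5.1045 = 0.653
  r[V,V] = 1 (diagonal).

R is symmetric with unit diagonal. Assembling:

R = [[1, 0.653],
 [0.653, 1]]


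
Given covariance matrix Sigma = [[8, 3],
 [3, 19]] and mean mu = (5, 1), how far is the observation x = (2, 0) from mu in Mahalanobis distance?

Step 1 — centre the observation: (x - mu) = (-3, -1).

Step 2 — invert Sigma. det(Sigma) = 8·19 - (3)² = 143.
  Sigma^{-1} = (1/det) · [[d, -b], [-b, a]] = [[0.1329, -0.021],
 [-0.021, 0.0559]].

Step 3 — form the quadratic (x - mu)^T · Sigma^{-1} · (x - mu):
  Sigma^{-1} · (x - mu) = (-0.3776, 0.007).
  (x - mu)^T · [Sigma^{-1} · (x - mu)] = (-3)·(-0.3776) + (-1)·(0.007) = 1.1259.

Step 4 — take square root: d = √(1.1259) ≈ 1.0611.

d(x, mu) = √(1.1259) ≈ 1.0611


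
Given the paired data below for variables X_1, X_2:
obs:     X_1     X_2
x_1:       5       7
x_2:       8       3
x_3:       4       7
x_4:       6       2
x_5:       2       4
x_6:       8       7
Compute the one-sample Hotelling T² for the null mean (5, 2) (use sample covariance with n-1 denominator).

Step 1 — sample mean vector:
  mean(X_1) = (5 + 8 + 4 + 6 + 2 + 8) / 6 = 33/6 = 5.5
  mean(X_2) = (7 + 3 + 7 + 2 + 4 + 7) / 6 = 30/6 = 5
  x̄ = (5.5, 5),  deviation x̄ - mu_0 = (5.5, 5) - (5, 2) = (0.5, 3).

Step 2 — sample covariance matrix, S[i,j] = (1/(n-1)) · Σ_k (x_{k,i} - mean_i) · (x_{k,j} - mean_j), divisor n-1 = 5:
  S[X_1,X_1] = ((-0.5)·(-0.5) + (2.5)·(2.5) + (-1.5)·(-1.5) + (0.5)·(0.5) + (-3.5)·(-3.5) + (2.5)·(2.5)) / 5 = 27.5/5 = 5.5
  S[X_1,X_2] = ((-0.5)·(2) + (2.5)·(-2) + (-1.5)·(2) + (0.5)·(-3) + (-3.5)·(-1) + (2.5)·(2)) / 5 = -2/5 = -0.4
  S[X_2,X_2] = ((2)·(2) + (-2)·(-2) + (2)·(2) + (-3)·(-3) + (-1)·(-1) + (2)·(2)) / 5 = 26/5 = 5.2
  S = [[5.5, -0.4],
 [-0.4, 5.2]].

Step 3 — invert S. det(S) = 5.5·5.2 - (-0.4)² = 28.44.
  S^{-1} = (1/det) · [[d, -b], [-b, a]] = [[0.1828, 0.0141],
 [0.0141, 0.1934]].

Step 4 — quadratic form (x̄ - mu_0)^T · S^{-1} · (x̄ - mu_0):
  S^{-1} · (x̄ - mu_0) = (0.1336, 0.5872),
  (x̄ - mu_0)^T · [...] = (0.5)·(0.1336) + (3)·(0.5872) = 1.8284.

Step 5 — scale by n: T² = 6 · 1.8284 = 10.9705.

T² ≈ 10.9705
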